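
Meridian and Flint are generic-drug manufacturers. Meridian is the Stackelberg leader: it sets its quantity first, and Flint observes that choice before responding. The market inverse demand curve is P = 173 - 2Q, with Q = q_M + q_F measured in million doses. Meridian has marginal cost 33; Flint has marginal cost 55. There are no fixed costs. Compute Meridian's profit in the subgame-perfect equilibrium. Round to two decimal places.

The follower Flint best-responds to any q_M: π_F = (173 - 2Q)q_F - 55q_F.
Follower FOC: 118 - 2q_M - 4q_F = 0, so q_F(q_M) = (118 - 2q_M)/4.
Meridian substitutes q_F(q_M) into its own profit: π_M = q_M(173 - 2q_M - (118 - 2q_M)/2) - 33q_M = (114 - q_M)q_M - 33q_M.
Leader FOC: 81 - 2q_M = 0, so q_M = 81/2.
Then q_F = (118 - 2·(81/2))/4 = 37/4.
Price P = 173 - 2·(199/4) = 147/2.
Meridian's profit: (147/2 - 33)·(81/2) = 1640.2500.

1640.25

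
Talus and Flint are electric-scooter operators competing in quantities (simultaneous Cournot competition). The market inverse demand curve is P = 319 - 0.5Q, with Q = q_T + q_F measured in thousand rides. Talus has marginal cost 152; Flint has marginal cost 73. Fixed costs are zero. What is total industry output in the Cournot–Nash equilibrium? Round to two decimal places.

Talus's profit: π_T = (319 - 0.5Q)q_T - (152q_T). Setting ∂π_T/∂q_T = 0: 167 - q_T - (1/2)(q_F) = 0.
Flint's first-order condition: 246 - q_F - (1/2)(q_T) = 0.
Rearranging gives the reaction functions q_T = (167 - (1/2)q_F) and q_F = (246 - (1/2)q_T).
Solving the pair: q_T = 176/3, q_F = 650/3.
Total output Q = 176/3 + 650/3 = 826/3.

275.33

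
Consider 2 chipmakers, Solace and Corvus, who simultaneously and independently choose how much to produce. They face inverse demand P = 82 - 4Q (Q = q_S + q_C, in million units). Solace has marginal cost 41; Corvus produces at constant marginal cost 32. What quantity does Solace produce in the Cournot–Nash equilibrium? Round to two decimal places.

2.67

Solace's profit: π_S = (82 - 4Q)q_S - (41q_S). Setting ∂π_S/∂q_S = 0: 41 - 8q_S - 4(q_C) = 0.
Corvus's profit: π_C = (82 - 4Q)q_C - (32q_C). Setting ∂π_C/∂q_C = 0: 50 - 8q_C - 4(q_S) = 0.
Rearranging gives the reaction functions q_S = (41 - 4q_C)/8 and q_C = (50 - 4q_S)/8.
Solving the pair: q_S = 8/3, q_C = 59/12.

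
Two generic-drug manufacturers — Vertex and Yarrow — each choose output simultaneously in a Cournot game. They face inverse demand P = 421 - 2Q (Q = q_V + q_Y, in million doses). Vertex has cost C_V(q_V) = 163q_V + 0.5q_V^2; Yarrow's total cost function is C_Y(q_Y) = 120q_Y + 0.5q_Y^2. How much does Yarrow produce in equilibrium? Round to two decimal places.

Vertex's profit: π_V = (421 - 2Q)q_V - (163q_V + (1/2)q_V²). Setting ∂π_V/∂q_V = 0: 258 - 5q_V - 2(q_Y) = 0.
Yarrow's profit: π_Y = (421 - 2Q)q_Y - (120q_Y + (1/2)q_Y²). Setting ∂π_Y/∂q_Y = 0: 301 - 5q_Y - 2(q_V) = 0.
Best responses: q_V = (258 - 2q_Y)/5, q_Y = (301 - 2q_V)/5.
Substituting one into the other gives q_V = 688/21 and q_Y = 989/21.

47.10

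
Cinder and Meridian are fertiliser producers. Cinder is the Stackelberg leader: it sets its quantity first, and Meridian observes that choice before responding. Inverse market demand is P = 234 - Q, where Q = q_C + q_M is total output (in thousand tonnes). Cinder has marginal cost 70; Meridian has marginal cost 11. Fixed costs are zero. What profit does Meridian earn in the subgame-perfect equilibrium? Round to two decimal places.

Solve by backward induction. Given q_C, the follower Meridian maximises π_M = (234 - q_C - q_M)q_M - 11q_M.
Follower FOC: 223 - q_C - 2q_M = 0, so q_M(q_C) = (223 - q_C)/2.
The leader anticipates this reaction. Substituting into P = 234 - Q gives P = 245/2 - (1/2)q_C, so π_C = (245/2 - (1/2)q_C)q_C - 70q_C.
Maximising: ∂π_C/∂q_C = 105/2 - q_C = 0, giving q_C = 105/2.
Then q_M = (223 - 105/2)/2 = 341/4.
Price P = 234 - 551/4 = 385/4.
Meridian's profit: (385/4 - 11)·(341/4) = 7267.5625.

7267.56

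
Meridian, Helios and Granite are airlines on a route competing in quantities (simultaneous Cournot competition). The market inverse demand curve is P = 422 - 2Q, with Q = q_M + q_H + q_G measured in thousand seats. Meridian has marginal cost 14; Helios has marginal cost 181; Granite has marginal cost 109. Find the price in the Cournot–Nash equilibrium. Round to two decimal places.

Meridian's profit: π_M = (422 - 2Q)q_M - (14q_M). Setting ∂π_M/∂q_M = 0: 408 - 4q_M - 2(q_H + q_G) = 0.
Helios's first-order condition: 241 - 4q_H - 2(q_M + q_G) = 0.
Granite's first-order condition: 313 - 4q_G - 2(q_M + q_H) = 0.
Summing all 3 equations gives 962 − 8Q = 0, hence Q = 481/4.
Back-substituting: q_M = (408 − 481/2)/2 = 335/4, q_H = (241 − 481/2)/2 = 1/4, q_G = (313 − 481/2)/2 = 145/4.
Total output Q = 481/4, so price P = 422 - 2·(481/4) = 363/2.

181.50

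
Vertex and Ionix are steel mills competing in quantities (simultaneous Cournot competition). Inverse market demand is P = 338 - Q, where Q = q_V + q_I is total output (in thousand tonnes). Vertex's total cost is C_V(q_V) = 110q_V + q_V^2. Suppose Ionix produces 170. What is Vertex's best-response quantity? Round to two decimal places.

14.50

With the rival's output fixed at 170, Vertex's profit is π_V = (338 - 170 - q_V)q_V - (110q_V + q_V²) = (168 - q_V)q_V - (110q_V + q_V²).
∂π_V/∂q_V = 58 - 4q_V = 0, so q_V = 29/2.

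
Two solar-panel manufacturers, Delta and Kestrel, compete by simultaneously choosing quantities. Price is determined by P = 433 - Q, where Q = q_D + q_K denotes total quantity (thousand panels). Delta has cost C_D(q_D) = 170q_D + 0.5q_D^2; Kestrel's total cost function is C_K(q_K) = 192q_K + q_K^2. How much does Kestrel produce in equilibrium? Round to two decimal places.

Delta's profit: π_D = (433 - Q)q_D - (170q_D + (1/2)q_D²). Setting ∂π_D/∂q_D = 0: 263 - 3q_D - (q_K) = 0.
Kestrel's profit: π_K = (433 - Q)q_K - (192q_K + q_K²). Setting ∂π_K/∂q_K = 0: 241 - 4q_K - (q_D) = 0.
Best responses: q_D = (263 - q_K)/3, q_K = (241 - q_D)/4.
Substituting one into the other gives q_D = 811/11 and q_K = 460/11.

41.82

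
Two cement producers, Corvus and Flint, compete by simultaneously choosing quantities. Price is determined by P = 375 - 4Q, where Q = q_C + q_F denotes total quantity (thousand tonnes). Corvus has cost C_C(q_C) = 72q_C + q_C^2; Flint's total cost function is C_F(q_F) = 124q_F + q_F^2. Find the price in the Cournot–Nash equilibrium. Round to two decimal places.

Corvus's profit: π_C = (375 - 4Q)q_C - (72q_C + q_C²). Setting ∂π_C/∂q_C = 0: 303 - 10q_C - 4(q_F) = 0.
Flint's first-order condition: 251 - 10q_F - 4(q_C) = 0.
Best responses: q_C = (303 - 4q_F)/10, q_F = (251 - 4q_C)/10.
Substituting one into the other gives q_C = 1013/42 and q_F = 649/42.
Total output Q = 277/7, so price P = 375 - 4·(277/7) = 1517/7.

216.71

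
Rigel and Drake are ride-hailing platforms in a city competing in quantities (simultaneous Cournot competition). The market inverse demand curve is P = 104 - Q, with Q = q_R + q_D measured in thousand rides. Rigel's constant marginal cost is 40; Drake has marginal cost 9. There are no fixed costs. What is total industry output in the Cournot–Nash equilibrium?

Rigel's profit: π_R = (104 - Q)q_R - (40q_R). Setting ∂π_R/∂q_R = 0: 64 - 2q_R - (q_D) = 0.
Drake's first-order condition: 95 - 2q_D - (q_R) = 0.
So q_R = (64 - q_D)/2 and q_D = (95 - q_R)/2.
Substituting one into the other gives q_R = 11 and q_D = 42.
Total output Q = 11 + 42 = 53.

53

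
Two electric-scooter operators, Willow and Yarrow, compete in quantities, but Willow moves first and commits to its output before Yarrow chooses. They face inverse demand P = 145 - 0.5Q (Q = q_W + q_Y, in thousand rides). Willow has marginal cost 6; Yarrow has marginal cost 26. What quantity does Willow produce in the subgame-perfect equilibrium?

159

Solve by backward induction. Given q_W, the follower Yarrow maximises π_Y = (145 - (1/2)q_W - (1/2)q_Y)q_Y - 26q_Y.
Setting the follower's marginal profit to zero, 119 - (1/2)q_W - q_Y = 0, i.e. q_Y = (119 - (1/2)q_W).
Willow substitutes q_Y(q_W) into its own profit: π_W = q_W(145 - (1/2)q_W - (119 - (1/2)q_W)/2) - 6q_W = (171/2 - (1/4)q_W)q_W - 6q_W.
Leader FOC: 159/2 - (1/2)q_W = 0, so q_W = 159.
Then q_Y = (119 - (1/2)·159) = 79/2.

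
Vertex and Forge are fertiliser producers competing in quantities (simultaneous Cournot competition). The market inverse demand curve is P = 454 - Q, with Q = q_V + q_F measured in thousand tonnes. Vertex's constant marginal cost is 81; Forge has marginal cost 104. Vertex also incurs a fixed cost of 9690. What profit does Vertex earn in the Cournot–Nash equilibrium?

Vertex's profit: π_V = (454 - Q)q_V - (81q_V). Setting ∂π_V/∂q_V = 0: 373 - 2q_V - (q_F) = 0.
Forge's first-order condition: 350 - 2q_F - (q_V) = 0.
So q_V = (373 - q_F)/2 and q_F = (350 - q_V)/2.
Substituting one into the other gives q_V = 132 and q_F = 109.
Price P = 454 - 241 = 213.
Vertex's profit: (213 - 81)·132 - 9690 = 7734.

7734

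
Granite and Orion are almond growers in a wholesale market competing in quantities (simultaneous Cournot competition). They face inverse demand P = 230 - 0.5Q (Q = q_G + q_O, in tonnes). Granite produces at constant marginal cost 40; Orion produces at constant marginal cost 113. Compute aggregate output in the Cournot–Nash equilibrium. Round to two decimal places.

204.67

Granite's profit: π_G = (230 - 0.5Q)q_G - (40q_G). Setting ∂π_G/∂q_G = 0: 190 - q_G - (1/2)(q_O) = 0.
Orion's profit: π_O = (230 - 0.5Q)q_O - (113q_O). Setting ∂π_O/∂q_O = 0: 117 - q_O - (1/2)(q_G) = 0.
So q_G = (190 - (1/2)q_O) and q_O = (117 - (1/2)q_G).
Substituting one into the other gives q_G = 526/3 and q_O = 88/3.
Total output Q = 526/3 + 88/3 = 614/3.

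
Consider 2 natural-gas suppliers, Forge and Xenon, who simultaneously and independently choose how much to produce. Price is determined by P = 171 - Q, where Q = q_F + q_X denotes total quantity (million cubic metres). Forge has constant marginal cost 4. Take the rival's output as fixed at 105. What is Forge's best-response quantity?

31

With the rival's output fixed at 105, Forge's profit is π_F = (171 - 105 - q_F)q_F - (4q_F) = (66 - q_F)q_F - (4q_F).
∂π_F/∂q_F = 62 - 2q_F = 0, so q_F = 31.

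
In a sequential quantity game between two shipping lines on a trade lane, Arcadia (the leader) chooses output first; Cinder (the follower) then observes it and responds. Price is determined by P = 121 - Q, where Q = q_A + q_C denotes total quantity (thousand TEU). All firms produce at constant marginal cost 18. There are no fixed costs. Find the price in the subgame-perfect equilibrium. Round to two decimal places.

Solve by backward induction. Given q_A, the follower Cinder maximises π_C = (121 - q_A - q_C)q_C - 18q_C.
Setting the follower's marginal profit to zero, 103 - q_A - 2q_C = 0, i.e. q_C = (103 - q_A)/2.
Arcadia substitutes q_C(q_A) into its own profit: π_A = q_A(121 - q_A - (103 - q_A)/2) - 18q_A = (139/2 - (1/2)q_A)q_A - 18q_A.
The leader's first-order condition 103/2 - q_A = 0 yields q_A = 103/2.
Then q_C = (103 - 103/2)/2 = 103/4.
Total output Q = 309/4, so price P = 121 - 309/4 = 175/4.

43.75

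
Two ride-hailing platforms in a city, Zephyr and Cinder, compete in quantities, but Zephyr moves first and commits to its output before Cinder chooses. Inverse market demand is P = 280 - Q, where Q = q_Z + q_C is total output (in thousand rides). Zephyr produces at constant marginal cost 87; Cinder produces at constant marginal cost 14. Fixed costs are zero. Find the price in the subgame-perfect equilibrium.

117

Solve by backward induction. Given q_Z, the follower Cinder maximises π_C = (280 - q_Z - q_C)q_C - 14q_C.
Setting the follower's marginal profit to zero, 266 - q_Z - 2q_C = 0, i.e. q_C = (266 - q_Z)/2.
The leader anticipates this reaction. Substituting into P = 280 - Q gives P = 147 - (1/2)q_Z, so π_Z = (147 - (1/2)q_Z)q_Z - 87q_Z.
The leader's first-order condition 60 - q_Z = 0 yields q_Z = 60.
Then q_C = (266 - 60)/2 = 103.
Total output Q = 163, so price P = 280 - 163 = 117.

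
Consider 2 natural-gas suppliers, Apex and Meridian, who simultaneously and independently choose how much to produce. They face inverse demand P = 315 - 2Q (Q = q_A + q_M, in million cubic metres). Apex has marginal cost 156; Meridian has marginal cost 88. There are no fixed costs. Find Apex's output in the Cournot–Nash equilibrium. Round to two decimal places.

Apex's profit: π_A = (315 - 2Q)q_A - (156q_A). Setting ∂π_A/∂q_A = 0: 159 - 4q_A - 2(q_M) = 0.
Meridian's first-order condition: 227 - 4q_M - 2(q_A) = 0.
Rearranging gives the reaction functions q_A = (159 - 2q_M)/4 and q_M = (227 - 2q_A)/4.
Substituting one into the other gives q_A = 91/6 and q_M = 295/6.

15.17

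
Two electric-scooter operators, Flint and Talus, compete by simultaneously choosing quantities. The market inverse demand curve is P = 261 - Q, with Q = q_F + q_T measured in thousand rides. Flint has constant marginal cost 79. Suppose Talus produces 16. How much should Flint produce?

With the rival's output fixed at 16, Flint's profit is π_F = (261 - 16 - q_F)q_F - (79q_F) = (245 - q_F)q_F - (79q_F).
∂π_F/∂q_F = 166 - 2q_F = 0, so q_F = 83.

83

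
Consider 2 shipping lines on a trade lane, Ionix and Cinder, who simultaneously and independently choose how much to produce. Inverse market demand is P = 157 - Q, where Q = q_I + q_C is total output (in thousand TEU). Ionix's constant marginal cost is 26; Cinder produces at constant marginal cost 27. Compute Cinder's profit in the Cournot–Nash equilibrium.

1849

Ionix's profit: π_I = (157 - Q)q_I - (26q_I). Setting ∂π_I/∂q_I = 0: 131 - 2q_I - (q_C) = 0.
Cinder's profit: π_C = (157 - Q)q_C - (27q_C). Setting ∂π_C/∂q_C = 0: 130 - 2q_C - (q_I) = 0.
Rearranging gives the reaction functions q_I = (131 - q_C)/2 and q_C = (130 - q_I)/2.
Substituting one into the other gives q_I = 44 and q_C = 43.
Price P = 157 - 87 = 70.
Cinder's profit: (70 - 27)·43 = 1849.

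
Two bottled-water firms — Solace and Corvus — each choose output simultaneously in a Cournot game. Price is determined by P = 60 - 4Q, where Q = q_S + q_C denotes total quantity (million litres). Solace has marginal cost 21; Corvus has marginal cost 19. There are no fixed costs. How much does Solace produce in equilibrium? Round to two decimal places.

3.08

Solace's profit: π_S = (60 - 4Q)q_S - (21q_S). Setting ∂π_S/∂q_S = 0: 39 - 8q_S - 4(q_C) = 0.
Corvus's profit: π_C = (60 - 4Q)q_C - (19q_C). Setting ∂π_C/∂q_C = 0: 41 - 8q_C - 4(q_S) = 0.
Best responses: q_S = (39 - 4q_C)/8, q_C = (41 - 4q_S)/8.
Substituting one into the other gives q_S = 37/12 and q_C = 43/12.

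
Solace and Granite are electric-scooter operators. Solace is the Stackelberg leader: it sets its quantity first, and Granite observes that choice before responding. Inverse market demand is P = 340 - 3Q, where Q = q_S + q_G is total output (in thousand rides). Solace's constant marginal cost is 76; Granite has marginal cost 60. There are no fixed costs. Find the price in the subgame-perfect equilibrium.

The follower Granite best-responds to any q_S: π_G = (340 - 3Q)q_G - 60q_G.
∂π_G/∂q_G = 280 - 3q_S - 6q_G = 0 gives the reaction function q_G = (280 - 3q_S)/6.
The leader anticipates this reaction. Substituting into P = 340 - 3Q gives P = 200 - (3/2)q_S, so π_S = (200 - (3/2)q_S)q_S - 76q_S.
Maximising: ∂π_S/∂q_S = 124 - 3q_S = 0, giving q_S = 124/3.
Then q_G = (280 - 3·(124/3))/6 = 26.
Total output Q = 202/3, so price P = 340 - 3·(202/3) = 138.

138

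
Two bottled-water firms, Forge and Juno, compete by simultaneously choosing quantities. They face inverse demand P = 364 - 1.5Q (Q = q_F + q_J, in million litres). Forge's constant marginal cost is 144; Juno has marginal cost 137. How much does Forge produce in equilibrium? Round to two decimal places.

Forge's profit: π_F = (364 - 1.5Q)q_F - (144q_F). Setting ∂π_F/∂q_F = 0: 220 - 3q_F - (3/2)(q_J) = 0.
Juno's profit: π_J = (364 - 1.5Q)q_J - (137q_J). Setting ∂π_J/∂q_J = 0: 227 - 3q_J - (3/2)(q_F) = 0.
Best responses: q_F = (220 - (3/2)q_J)/3, q_J = (227 - (3/2)q_F)/3.
Substituting one into the other gives q_F = 142/3 and q_J = 52.

47.33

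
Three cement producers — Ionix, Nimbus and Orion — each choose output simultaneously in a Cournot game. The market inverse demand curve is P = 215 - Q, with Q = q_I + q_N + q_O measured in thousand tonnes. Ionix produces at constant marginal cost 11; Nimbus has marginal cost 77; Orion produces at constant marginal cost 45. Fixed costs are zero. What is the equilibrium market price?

87

Ionix's profit: π_I = (215 - Q)q_I - (11q_I). Setting ∂π_I/∂q_I = 0: 204 - 2q_I - (q_N + q_O) = 0.
Nimbus's first-order condition: 138 - 2q_N - (q_I + q_O) = 0.
Orion's first-order condition: 170 - 2q_O - (q_I + q_N) = 0.
Adding the 3 conditions: 512 − 2Q − 2Q = 0, i.e. Q = 128.
Back-substituting: q_I = (204 − 128) = 76, q_N = (138 − 128) = 10, q_O = (170 − 128) = 42.
Total output Q = 128, so price P = 215 - 128 = 87.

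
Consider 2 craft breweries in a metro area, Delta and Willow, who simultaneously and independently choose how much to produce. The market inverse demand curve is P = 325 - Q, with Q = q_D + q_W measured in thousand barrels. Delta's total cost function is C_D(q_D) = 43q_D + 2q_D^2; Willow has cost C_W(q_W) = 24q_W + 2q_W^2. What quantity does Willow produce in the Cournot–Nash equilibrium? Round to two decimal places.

Delta's profit: π_D = (325 - Q)q_D - (43q_D + 2q_D²). Setting ∂π_D/∂q_D = 0: 282 - 6q_D - (q_W) = 0.
Willow's profit: π_W = (325 - Q)q_W - (24q_W + 2q_W²). Setting ∂π_W/∂q_W = 0: 301 - 6q_W - (q_D) = 0.
Best responses: q_D = (282 - q_W)/6, q_W = (301 - q_D)/6.
Substituting one into the other gives q_D = 1391/35 and q_W = 1524/35.

43.54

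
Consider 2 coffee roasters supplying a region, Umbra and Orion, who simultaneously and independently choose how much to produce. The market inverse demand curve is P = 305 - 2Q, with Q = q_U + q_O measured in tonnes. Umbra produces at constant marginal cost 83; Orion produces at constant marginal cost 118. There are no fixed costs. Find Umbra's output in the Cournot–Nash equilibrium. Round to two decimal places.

Umbra's profit: π_U = (305 - 2Q)q_U - (83q_U). Setting ∂π_U/∂q_U = 0: 222 - 4q_U - 2(q_O) = 0.
Orion's profit: π_O = (305 - 2Q)q_O - (118q_O). Setting ∂π_O/∂q_O = 0: 187 - 4q_O - 2(q_U) = 0.
Rearranging gives the reaction functions q_U = (222 - 2q_O)/4 and q_O = (187 - 2q_U)/4.
Solving the pair: q_U = 257/6, q_O = 76/3.

42.83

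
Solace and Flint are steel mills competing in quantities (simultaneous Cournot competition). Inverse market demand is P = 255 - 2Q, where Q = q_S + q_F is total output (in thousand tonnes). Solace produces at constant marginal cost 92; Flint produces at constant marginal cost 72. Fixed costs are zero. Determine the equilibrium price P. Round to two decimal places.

139.67

Solace's profit: π_S = (255 - 2Q)q_S - (92q_S). Setting ∂π_S/∂q_S = 0: 163 - 4q_S - 2(q_F) = 0.
Flint's profit: π_F = (255 - 2Q)q_F - (72q_F). Setting ∂π_F/∂q_F = 0: 183 - 4q_F - 2(q_S) = 0.
Rearranging gives the reaction functions q_S = (163 - 2q_F)/4 and q_F = (183 - 2q_S)/4.
Solving the pair: q_S = 143/6, q_F = 203/6.
Total output Q = 173/3, so price P = 255 - 2·(173/3) = 419/3.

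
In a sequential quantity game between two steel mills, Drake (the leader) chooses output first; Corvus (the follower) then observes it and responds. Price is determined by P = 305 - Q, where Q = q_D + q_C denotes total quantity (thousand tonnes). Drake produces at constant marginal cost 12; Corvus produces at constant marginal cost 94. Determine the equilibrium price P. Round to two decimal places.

105.75

Solve by backward induction. Given q_D, the follower Corvus maximises π_C = (305 - q_D - q_C)q_C - 94q_C.
Follower FOC: 211 - q_D - 2q_C = 0, so q_C(q_D) = (211 - q_D)/2.
The leader anticipates this reaction. Substituting into P = 305 - Q gives P = 399/2 - (1/2)q_D, so π_D = (399/2 - (1/2)q_D)q_D - 12q_D.
The leader's first-order condition 375/2 - q_D = 0 yields q_D = 375/2.
Then q_C = (211 - 375/2)/2 = 47/4.
Total output Q = 797/4, so price P = 305 - 797/4 = 423/4.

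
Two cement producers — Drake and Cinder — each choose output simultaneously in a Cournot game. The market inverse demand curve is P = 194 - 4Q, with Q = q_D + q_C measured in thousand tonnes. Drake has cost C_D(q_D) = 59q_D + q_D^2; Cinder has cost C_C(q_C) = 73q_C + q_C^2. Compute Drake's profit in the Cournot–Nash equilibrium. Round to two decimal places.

531.43

Drake's profit: π_D = (194 - 4Q)q_D - (59q_D + q_D²). Setting ∂π_D/∂q_D = 0: 135 - 10q_D - 4(q_C) = 0.
Cinder's profit: π_C = (194 - 4Q)q_C - (73q_C + q_C²). Setting ∂π_C/∂q_C = 0: 121 - 10q_C - 4(q_D) = 0.
Best responses: q_D = (135 - 4q_C)/10, q_C = (121 - 4q_D)/10.
Solving the pair: q_D = 433/42, q_C = 335/42.
Price P = 194 - 4·(128/7) = 846/7.
Drake's profit: (846/7)·(433/42) - 59·(433/42) - (433/42)² = 531.4314.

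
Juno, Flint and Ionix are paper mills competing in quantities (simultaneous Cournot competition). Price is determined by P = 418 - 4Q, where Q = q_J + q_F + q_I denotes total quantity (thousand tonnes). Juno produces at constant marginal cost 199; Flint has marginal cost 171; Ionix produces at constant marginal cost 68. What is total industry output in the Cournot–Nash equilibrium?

51

Juno's profit: π_J = (418 - 4Q)q_J - (199q_J). Setting ∂π_J/∂q_J = 0: 219 - 8q_J - 4(q_F + q_I) = 0.
Flint's profit: π_F = (418 - 4Q)q_F - (171q_F). Setting ∂π_F/∂q_F = 0: 247 - 8q_F - 4(q_J + q_I) = 0.
Ionix's first-order condition: 350 - 8q_I - 4(q_J + q_F) = 0.
Summing all 3 equations gives 816 − 16Q = 0, hence Q = 51.
Back-substituting: q_J = (219 − 204)/4 = 15/4, q_F = (247 − 204)/4 = 43/4, q_I = (350 − 204)/4 = 73/2.
Total output Q = 15/4 + 43/4 + 73/2 = 51.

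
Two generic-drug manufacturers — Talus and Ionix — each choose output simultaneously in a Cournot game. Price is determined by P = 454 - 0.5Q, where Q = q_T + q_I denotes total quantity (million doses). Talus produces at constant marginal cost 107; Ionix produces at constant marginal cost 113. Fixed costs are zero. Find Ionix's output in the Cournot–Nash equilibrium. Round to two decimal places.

Talus's profit: π_T = (454 - 0.5Q)q_T - (107q_T). Setting ∂π_T/∂q_T = 0: 347 - q_T - (1/2)(q_I) = 0.
Ionix's profit: π_I = (454 - 0.5Q)q_I - (113q_I). Setting ∂π_I/∂q_I = 0: 341 - q_I - (1/2)(q_T) = 0.
Rearranging gives the reaction functions q_T = (347 - (1/2)q_I) and q_I = (341 - (1/2)q_T).
Substituting one into the other gives q_T = 706/3 and q_I = 670/3.

223.33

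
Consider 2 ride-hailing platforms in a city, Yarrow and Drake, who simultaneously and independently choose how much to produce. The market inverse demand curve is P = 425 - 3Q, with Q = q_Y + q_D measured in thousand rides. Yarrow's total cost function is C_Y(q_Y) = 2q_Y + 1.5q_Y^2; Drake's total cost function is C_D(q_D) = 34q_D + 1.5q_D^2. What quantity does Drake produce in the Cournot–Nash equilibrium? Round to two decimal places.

Yarrow's profit: π_Y = (425 - 3Q)q_Y - (2q_Y + (3/2)q_Y²). Setting ∂π_Y/∂q_Y = 0: 423 - 9q_Y - 3(q_D) = 0.
Drake's profit: π_D = (425 - 3Q)q_D - (34q_D + (3/2)q_D²). Setting ∂π_D/∂q_D = 0: 391 - 9q_D - 3(q_Y) = 0.
Rearranging gives the reaction functions q_Y = (423 - 3q_D)/9 and q_D = (391 - 3q_Y)/9.
Solving the pair: q_Y = 439/12, q_D = 125/4.

31.25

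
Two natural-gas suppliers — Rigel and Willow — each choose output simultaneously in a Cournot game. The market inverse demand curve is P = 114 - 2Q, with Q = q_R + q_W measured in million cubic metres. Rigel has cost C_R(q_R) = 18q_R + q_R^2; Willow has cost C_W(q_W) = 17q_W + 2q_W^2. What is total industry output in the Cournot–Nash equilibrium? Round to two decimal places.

Rigel's profit: π_R = (114 - 2Q)q_R - (18q_R + q_R²). Setting ∂π_R/∂q_R = 0: 96 - 6q_R - 2(q_W) = 0.
Willow's first-order condition: 97 - 8q_W - 2(q_R) = 0.
Rearranging gives the reaction functions q_R = (96 - 2q_W)/6 and q_W = (97 - 2q_R)/8.
Substituting one into the other gives q_R = 287/22 and q_W = 195/22.
Total output Q = 287/22 + 195/22 = 241/11.

21.91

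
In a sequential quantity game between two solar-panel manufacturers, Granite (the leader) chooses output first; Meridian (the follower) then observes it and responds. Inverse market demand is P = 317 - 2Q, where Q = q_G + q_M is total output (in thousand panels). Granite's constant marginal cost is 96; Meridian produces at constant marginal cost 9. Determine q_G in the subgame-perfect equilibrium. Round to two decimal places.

The follower Meridian best-responds to any q_G: π_M = (317 - 2Q)q_M - 9q_M.
Setting the follower's marginal profit to zero, 308 - 2q_G - 4q_M = 0, i.e. q_M = (308 - 2q_G)/4.
Granite substitutes q_M(q_G) into its own profit: π_G = q_G(317 - 2q_G - (308 - 2q_G)/2) - 96q_G = (163 - q_G)q_G - 96q_G.
The leader's first-order condition 67 - 2q_G = 0 yields q_G = 67/2.
Then q_M = (308 - 2·(67/2))/4 = 241/4.

33.50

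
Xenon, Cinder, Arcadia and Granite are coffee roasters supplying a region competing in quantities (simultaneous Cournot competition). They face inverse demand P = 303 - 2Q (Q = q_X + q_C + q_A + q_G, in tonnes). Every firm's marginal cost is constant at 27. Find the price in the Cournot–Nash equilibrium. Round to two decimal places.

82.20

A representative firm's profit is π_i = q_i(303 - 2Q) - 27q_i.
First-order condition (treating rivals' output as given): 276 - 4q_i - 2·Σ_{j≠i} q_j = 0.
By symmetry each firm produces the same amount; substituting Σ_{j≠i} q_j = 3q_i yields q_i = 276/10 = 138/5.
Total output Q = 552/5, so price P = 303 - 2·(552/5) = 411/5.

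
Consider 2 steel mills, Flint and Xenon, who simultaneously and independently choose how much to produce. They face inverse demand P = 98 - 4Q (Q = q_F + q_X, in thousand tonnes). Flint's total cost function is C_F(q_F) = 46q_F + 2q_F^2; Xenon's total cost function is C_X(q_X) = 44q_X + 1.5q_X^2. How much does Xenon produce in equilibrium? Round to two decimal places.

3.79

Flint's profit: π_F = (98 - 4Q)q_F - (46q_F + 2q_F²). Setting ∂π_F/∂q_F = 0: 52 - 12q_F - 4(q_X) = 0.
Xenon's profit: π_X = (98 - 4Q)q_X - (44q_X + (3/2)q_X²). Setting ∂π_X/∂q_X = 0: 54 - 11q_X - 4(q_F) = 0.
Rearranging gives the reaction functions q_F = (52 - 4q_X)/12 and q_X = (54 - 4q_F)/11.
Solving the pair: q_F = 89/29, q_X = 110/29.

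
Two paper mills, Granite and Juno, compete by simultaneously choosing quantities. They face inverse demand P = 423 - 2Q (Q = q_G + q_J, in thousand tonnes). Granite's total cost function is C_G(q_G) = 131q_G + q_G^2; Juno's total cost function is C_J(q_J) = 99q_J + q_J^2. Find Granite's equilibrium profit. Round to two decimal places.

3570.75

Granite's profit: π_G = (423 - 2Q)q_G - (131q_G + q_G²). Setting ∂π_G/∂q_G = 0: 292 - 6q_G - 2(q_J) = 0.
Juno's profit: π_J = (423 - 2Q)q_J - (99q_J + q_J²). Setting ∂π_J/∂q_J = 0: 324 - 6q_J - 2(q_G) = 0.
Rearranging gives the reaction functions q_G = (292 - 2q_J)/6 and q_J = (324 - 2q_G)/6.
Solving the pair: q_G = 69/2, q_J = 85/2.
Price P = 423 - 2·77 = 269.
Granite's profit: 269·(69/2) - 131·(69/2) - (69/2)² = 3570.7500.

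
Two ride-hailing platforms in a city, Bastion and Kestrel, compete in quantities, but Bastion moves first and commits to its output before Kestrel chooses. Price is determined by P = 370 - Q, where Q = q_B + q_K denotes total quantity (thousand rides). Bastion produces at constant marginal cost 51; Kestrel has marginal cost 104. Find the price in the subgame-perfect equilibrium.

Solve by backward induction. Given q_B, the follower Kestrel maximises π_K = (370 - q_B - q_K)q_K - 104q_K.
Follower FOC: 266 - q_B - 2q_K = 0, so q_K(q_B) = (266 - q_B)/2.
The leader anticipates this reaction. Substituting into P = 370 - Q gives P = 237 - (1/2)q_B, so π_B = (237 - (1/2)q_B)q_B - 51q_B.
Maximising: ∂π_B/∂q_B = 186 - q_B = 0, giving q_B = 186.
Then q_K = (266 - 186)/2 = 40.
Total output Q = 226, so price P = 370 - 226 = 144.

144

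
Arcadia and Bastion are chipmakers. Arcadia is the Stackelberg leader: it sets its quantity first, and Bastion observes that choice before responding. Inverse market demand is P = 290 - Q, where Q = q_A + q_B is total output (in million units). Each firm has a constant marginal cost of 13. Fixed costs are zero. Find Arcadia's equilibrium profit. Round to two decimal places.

The follower Bastion best-responds to any q_A: π_B = (290 - Q)q_B - 13q_B.
∂π_B/∂q_B = 277 - q_A - 2q_B = 0 gives the reaction function q_B = (277 - q_A)/2.
Arcadia substitutes q_B(q_A) into its own profit: π_A = q_A(290 - q_A - (277 - q_A)/2) - 13q_A = (303/2 - (1/2)q_A)q_A - 13q_A.
Maximising: ∂π_A/∂q_A = 277/2 - q_A = 0, giving q_A = 277/2.
Then q_B = (277 - 277/2)/2 = 277/4.
Price P = 290 - 831/4 = 329/4.
Arcadia's profit: (329/4 - 13)·(277/2) = 9591.1250.

9591.13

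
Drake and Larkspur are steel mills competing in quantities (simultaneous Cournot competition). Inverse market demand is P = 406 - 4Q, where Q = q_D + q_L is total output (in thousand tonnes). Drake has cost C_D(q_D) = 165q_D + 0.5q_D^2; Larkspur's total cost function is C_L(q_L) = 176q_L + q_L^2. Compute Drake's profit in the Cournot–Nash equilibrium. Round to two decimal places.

1824.41

Drake's profit: π_D = (406 - 4Q)q_D - (165q_D + (1/2)q_D²). Setting ∂π_D/∂q_D = 0: 241 - 9q_D - 4(q_L) = 0.
Larkspur's first-order condition: 230 - 10q_L - 4(q_D) = 0.
Best responses: q_D = (241 - 4q_L)/9, q_L = (230 - 4q_D)/10.
Substituting one into the other gives q_D = 745/37 and q_L = 553/37.
Price P = 406 - 4·(1298/37) = 265.6757.
Drake's profit: 265.6757·(745/37) - 165·(745/37) - (1/2)(745/37)² = 1824.4065.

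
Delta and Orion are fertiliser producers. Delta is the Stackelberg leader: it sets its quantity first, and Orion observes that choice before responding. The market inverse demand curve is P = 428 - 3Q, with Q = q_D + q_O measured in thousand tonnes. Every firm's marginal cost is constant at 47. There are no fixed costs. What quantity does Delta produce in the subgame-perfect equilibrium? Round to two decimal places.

63.50

Solve by backward induction. Given q_D, the follower Orion maximises π_O = (428 - 3q_D - 3q_O)q_O - 47q_O.
∂π_O/∂q_O = 381 - 3q_D - 6q_O = 0 gives the reaction function q_O = (381 - 3q_D)/6.
The leader anticipates this reaction. Substituting into P = 428 - 3Q gives P = 475/2 - (3/2)q_D, so π_D = (475/2 - (3/2)q_D)q_D - 47q_D.
The leader's first-order condition 381/2 - 3q_D = 0 yields q_D = 127/2.
Then q_O = (381 - 3·(127/2))/6 = 127/4.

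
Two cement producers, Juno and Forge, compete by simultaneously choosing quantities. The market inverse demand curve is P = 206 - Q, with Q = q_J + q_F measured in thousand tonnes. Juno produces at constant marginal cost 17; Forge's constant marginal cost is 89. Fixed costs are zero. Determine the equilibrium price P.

104

Juno's profit: π_J = (206 - Q)q_J - (17q_J). Setting ∂π_J/∂q_J = 0: 189 - 2q_J - (q_F) = 0.
Forge's first-order condition: 117 - 2q_F - (q_J) = 0.
So q_J = (189 - q_F)/2 and q_F = (117 - q_J)/2.
Substituting one into the other gives q_J = 87 and q_F = 15.
Total output Q = 102, so price P = 206 - 102 = 104.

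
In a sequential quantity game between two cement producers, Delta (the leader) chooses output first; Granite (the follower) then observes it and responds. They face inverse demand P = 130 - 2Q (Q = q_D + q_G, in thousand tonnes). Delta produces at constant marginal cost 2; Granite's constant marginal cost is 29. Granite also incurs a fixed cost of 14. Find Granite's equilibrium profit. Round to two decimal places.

Solve by backward induction. Given q_D, the follower Granite maximises π_G = (130 - 2q_D - 2q_G)q_G - 29q_G.
Setting the follower's marginal profit to zero, 101 - 2q_D - 4q_G = 0, i.e. q_G = (101 - 2q_D)/4.
The leader anticipates this reaction. Substituting into P = 130 - 2Q gives P = 159/2 - q_D, so π_D = (159/2 - q_D)q_D - 2q_D.
The leader's first-order condition 155/2 - 2q_D = 0 yields q_D = 155/4.
Then q_G = (101 - 2·(155/4))/4 = 47/8.
Price P = 130 - 2·(357/8) = 163/4.
Granite's profit: (163/4 - 29)·(47/8) - 14 = 1761/32.

55.03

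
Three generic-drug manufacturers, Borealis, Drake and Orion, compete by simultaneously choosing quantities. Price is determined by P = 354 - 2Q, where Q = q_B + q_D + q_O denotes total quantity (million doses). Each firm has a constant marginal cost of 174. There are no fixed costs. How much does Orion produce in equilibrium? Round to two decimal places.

Each firm earns π_i = (354 - 2Q)q_i - 174q_i.
Setting ∂π_i/∂q_i = 0 with rivals' quantities fixed: 180 - 4q_i - 2·Σ_{j≠i} q_j = 0.
By symmetry each firm produces the same amount; substituting Σ_{j≠i} q_j = 2q_i yields q_i = 180/8 = 45/2.

22.50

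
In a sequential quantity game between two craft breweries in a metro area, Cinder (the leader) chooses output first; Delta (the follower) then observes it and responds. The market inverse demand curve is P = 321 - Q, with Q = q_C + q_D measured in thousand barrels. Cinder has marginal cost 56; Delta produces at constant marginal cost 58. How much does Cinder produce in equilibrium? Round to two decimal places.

133.50

Solve by backward induction. Given q_C, the follower Delta maximises π_D = (321 - q_C - q_D)q_D - 58q_D.
Setting the follower's marginal profit to zero, 263 - q_C - 2q_D = 0, i.e. q_D = (263 - q_C)/2.
The leader anticipates this reaction. Substituting into P = 321 - Q gives P = 379/2 - (1/2)q_C, so π_C = (379/2 - (1/2)q_C)q_C - 56q_C.
Maximising: ∂π_C/∂q_C = 267/2 - q_C = 0, giving q_C = 267/2.
Then q_D = (263 - 267/2)/2 = 259/4.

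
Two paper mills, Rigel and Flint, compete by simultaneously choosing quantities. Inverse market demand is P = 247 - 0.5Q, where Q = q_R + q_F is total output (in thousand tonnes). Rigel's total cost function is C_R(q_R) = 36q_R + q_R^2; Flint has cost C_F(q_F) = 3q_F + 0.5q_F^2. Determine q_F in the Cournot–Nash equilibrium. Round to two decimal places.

108.96

Rigel's profit: π_R = (247 - 0.5Q)q_R - (36q_R + q_R²). Setting ∂π_R/∂q_R = 0: 211 - 3q_R - (1/2)(q_F) = 0.
Flint's first-order condition: 244 - 2q_F - (1/2)(q_R) = 0.
Best responses: q_R = (211 - (1/2)q_F)/3, q_F = (244 - (1/2)q_R)/2.
Solving the pair: q_R = 1200/23, q_F = 108.9565.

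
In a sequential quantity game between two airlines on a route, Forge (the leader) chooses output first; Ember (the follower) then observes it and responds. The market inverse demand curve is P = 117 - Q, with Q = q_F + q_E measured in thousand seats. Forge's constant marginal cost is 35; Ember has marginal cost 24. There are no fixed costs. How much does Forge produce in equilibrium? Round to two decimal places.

35.50

Solve by backward induction. Given q_F, the follower Ember maximises π_E = (117 - q_F - q_E)q_E - 24q_E.
∂π_E/∂q_E = 93 - q_F - 2q_E = 0 gives the reaction function q_E = (93 - q_F)/2.
The leader anticipates this reaction. Substituting into P = 117 - Q gives P = 141/2 - (1/2)q_F, so π_F = (141/2 - (1/2)q_F)q_F - 35q_F.
Maximising: ∂π_F/∂q_F = 71/2 - q_F = 0, giving q_F = 71/2.
Then q_E = (93 - 71/2)/2 = 115/4.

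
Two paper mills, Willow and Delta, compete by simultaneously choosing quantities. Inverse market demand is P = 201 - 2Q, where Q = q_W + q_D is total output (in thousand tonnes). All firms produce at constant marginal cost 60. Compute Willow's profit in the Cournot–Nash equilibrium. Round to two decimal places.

1104.50

A representative firm's profit is π_i = q_i(201 - 2Q) - 60q_i.
Setting ∂π_i/∂q_i = 0 with rivals' quantities fixed: 141 - 4q_i - 2q_j = 0.
By symmetry each firm produces the same amount; substituting q_j = q_i yields q_i = 141/6 = 47/2.
Price P = 201 - 2·47 = 107.
Willow's profit: (107 - 60)·(47/2) = 1104.5000.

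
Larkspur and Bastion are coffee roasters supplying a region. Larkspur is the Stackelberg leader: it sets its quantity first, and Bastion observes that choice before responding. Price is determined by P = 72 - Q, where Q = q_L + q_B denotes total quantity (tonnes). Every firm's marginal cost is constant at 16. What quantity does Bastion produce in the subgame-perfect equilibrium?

Solve by backward induction. Given q_L, the follower Bastion maximises π_B = (72 - q_L - q_B)q_B - 16q_B.
Follower FOC: 56 - q_L - 2q_B = 0, so q_B(q_L) = (56 - q_L)/2.
The leader anticipates this reaction. Substituting into P = 72 - Q gives P = 44 - (1/2)q_L, so π_L = (44 - (1/2)q_L)q_L - 16q_L.
Leader FOC: 28 - q_L = 0, so q_L = 28.
Then q_B = (56 - 28)/2 = 14.

14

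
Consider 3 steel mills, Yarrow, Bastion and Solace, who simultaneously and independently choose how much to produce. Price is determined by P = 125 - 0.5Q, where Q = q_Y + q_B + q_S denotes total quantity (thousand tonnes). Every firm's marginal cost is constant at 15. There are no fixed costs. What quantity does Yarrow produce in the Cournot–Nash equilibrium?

A representative firm's profit is π_i = q_i(125 - 0.5Q) - 15q_i.
First-order condition (treating rivals' output as given): 110 - q_i - (1/2)·Σ_{j≠i} q_j = 0.
With identical firms every q_j equals q_i, so Σ_{j≠i} q_j = 2q_i and 110 = 2q_i, giving q_i = 55.

55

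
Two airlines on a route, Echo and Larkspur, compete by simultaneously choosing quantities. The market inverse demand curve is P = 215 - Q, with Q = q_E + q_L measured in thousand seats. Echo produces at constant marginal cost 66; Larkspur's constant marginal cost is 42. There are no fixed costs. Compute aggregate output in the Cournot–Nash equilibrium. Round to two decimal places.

Echo's profit: π_E = (215 - Q)q_E - (66q_E). Setting ∂π_E/∂q_E = 0: 149 - 2q_E - (q_L) = 0.
Larkspur's profit: π_L = (215 - Q)q_L - (42q_L). Setting ∂π_L/∂q_L = 0: 173 - 2q_L - (q_E) = 0.
So q_E = (149 - q_L)/2 and q_L = (173 - q_E)/2.
Solving the pair: q_E = 125/3, q_L = 197/3.
Total output Q = 125/3 + 197/3 = 322/3.

107.33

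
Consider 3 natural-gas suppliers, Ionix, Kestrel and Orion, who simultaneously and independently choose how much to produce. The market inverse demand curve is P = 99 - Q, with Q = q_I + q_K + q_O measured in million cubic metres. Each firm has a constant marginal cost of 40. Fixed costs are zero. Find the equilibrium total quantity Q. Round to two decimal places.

A representative firm's profit is π_i = q_i(99 - Q) - 40q_i.
Setting ∂π_i/∂q_i = 0 with rivals' quantities fixed: 59 - 2q_i - Σ_{j≠i} q_j = 0.
With identical firms every q_j equals q_i, so Σ_{j≠i} q_j = 2q_i and 59 = 4q_i, giving q_i = 59/4.
Total output Q = 59/4 + 59/4 + 59/4 = 177/4.

44.25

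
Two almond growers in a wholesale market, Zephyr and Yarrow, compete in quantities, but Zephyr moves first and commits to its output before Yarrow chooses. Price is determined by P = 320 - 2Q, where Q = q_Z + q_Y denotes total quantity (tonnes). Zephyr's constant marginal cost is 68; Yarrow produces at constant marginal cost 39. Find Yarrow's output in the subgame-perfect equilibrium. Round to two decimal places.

42.38

The follower Yarrow best-responds to any q_Z: π_Y = (320 - 2Q)q_Y - 39q_Y.
Setting the follower's marginal profit to zero, 281 - 2q_Z - 4q_Y = 0, i.e. q_Y = (281 - 2q_Z)/4.
The leader anticipates this reaction. Substituting into P = 320 - 2Q gives P = 359/2 - q_Z, so π_Z = (359/2 - q_Z)q_Z - 68q_Z.
Maximising: ∂π_Z/∂q_Z = 223/2 - 2q_Z = 0, giving q_Z = 223/4.
Then q_Y = (281 - 2·(223/4))/4 = 339/8.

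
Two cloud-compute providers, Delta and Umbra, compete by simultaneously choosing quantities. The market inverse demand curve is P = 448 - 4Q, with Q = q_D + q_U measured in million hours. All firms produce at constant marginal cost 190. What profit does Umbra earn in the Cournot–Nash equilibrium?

1849

A representative firm's profit is π_i = q_i(448 - 4Q) - 190q_i.
Setting ∂π_i/∂q_i = 0 with rivals' quantities fixed: 258 - 8q_i - 4q_j = 0.
By symmetry each firm produces the same amount; substituting q_j = q_i yields q_i = 258/12 = 43/2.
Price P = 448 - 4·43 = 276.
Umbra's profit: (276 - 190)·(43/2) = 1849.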